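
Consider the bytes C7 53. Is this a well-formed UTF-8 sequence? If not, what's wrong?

invalid (non-continuation byte where continuation expected)

Leading byte 0xC7 = 11000111 → 2-byte form.
Byte 2 is 0x53 = 01010011, which is not 10xxxxxx — expected a continuation byte.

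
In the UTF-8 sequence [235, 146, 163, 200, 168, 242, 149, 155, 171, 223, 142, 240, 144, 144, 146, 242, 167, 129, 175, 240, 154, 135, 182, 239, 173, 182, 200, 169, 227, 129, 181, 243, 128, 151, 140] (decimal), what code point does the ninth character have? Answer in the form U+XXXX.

Offset 0: leading byte 0xEB = 11101011 → 3-byte char #1 = EB 92 A3.
Offset 3: leading byte 0xC8 = 11001000 → 2-byte char #2 = C8 A8.
Offset 5: leading byte 0xF2 = 11110010 → 4-byte char #3 = F2 95 9B AB.
Offset 9: leading byte 0xDF = 11011111 → 2-byte char #4 = DF 8E.
Offset 11: leading byte 0xF0 = 11110000 → 4-byte char #5 = F0 90 90 92.
Offset 15: leading byte 0xF2 = 11110010 → 4-byte char #6 = F2 A7 81 AF.
Offset 19: leading byte 0xF0 = 11110000 → 4-byte char #7 = F0 9A 87 B6.
Offset 23: leading byte 0xEF = 11101111 → 3-byte char #8 = EF AD B6.
Offset 26: leading byte 0xC8 = 11001000 → 2-byte char #9 = C8 A9.
Leading byte 0xC8 = 11001000 matches 110xxxxx → 2-byte sequence.
Byte 1: 0xC8 = 11001000, payload 01000 (5 bits).
Byte 2: 0xA9 = 10101001 (10xxxxxx ✓), payload 101001.
Concatenate: 01000101001 = 0x229 (11 bits → U+0229).

U+0229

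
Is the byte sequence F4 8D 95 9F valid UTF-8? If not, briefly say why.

Leading byte 0xF4 = 11110100 → 4-byte form.
Continuation bytes 0x8D=10001101, 0x95=10010101, 0x9F=10011111 all match 10xxxxxx.
Decoded value 0x10D55F is ≥ 0x10000 (shortest form) and not a surrogate.

valid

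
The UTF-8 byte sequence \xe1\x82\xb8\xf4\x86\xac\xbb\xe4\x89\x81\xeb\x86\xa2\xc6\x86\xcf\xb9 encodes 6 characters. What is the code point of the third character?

Offset 0: leading byte 0xE1 = 11100001 → 3-byte char #1 = E1 82 B8.
Offset 3: leading byte 0xF4 = 11110100 → 4-byte char #2 = F4 86 AC BB.
Offset 7: leading byte 0xE4 = 11100100 → 3-byte char #3 = E4 89 81.
Leading byte 0xE4 = 11100100 matches 1110xxxx → 3-byte sequence.
Byte 1: 0xE4 = 11100100, payload 0100 (4 bits).
Byte 2: 0x89 = 10001001 (10xxxxxx ✓), payload 001001.
Byte 3: 0x81 = 10000001 (10xxxxxx ✓), payload 000001.
Concatenate: 0100001001000001 = 0x4241 (16 bits → U+4241).

U+4241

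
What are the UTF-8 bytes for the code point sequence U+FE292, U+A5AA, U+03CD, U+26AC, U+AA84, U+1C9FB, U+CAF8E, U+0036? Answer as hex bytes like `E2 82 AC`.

F3 BE 8A 92 EA 96 AA CF 8D E2 9A AC EA AA 84 F0 9C A7 BB F3 8A BE 8E 36

U+FE292: 4-byte form → F3 BE 8A 92.
U+A5AA: 3-byte form → EA 96 AA.
U+03CD: 2-byte form → CF 8D.
U+26AC: 3-byte form → E2 9A AC.
U+AA84: 3-byte form → EA AA 84.
U+1C9FB: 4-byte form → F0 9C A7 BB.
U+CAF8E: 4-byte form → F3 8A BE 8E.
U+0036: 1-byte form → 36.
Concatenated (24 bytes): F3 BE 8A 92 EA 96 AA CF 8D E2 9A AC EA AA 84 F0 9C A7 BB F3 8A BE 8E 36.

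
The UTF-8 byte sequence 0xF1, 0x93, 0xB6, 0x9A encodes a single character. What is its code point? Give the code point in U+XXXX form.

U+53D9A

Leading byte 0xF1 = 11110001 matches 11110xxx → 4-byte sequence.
Byte 1: 0xF1 = 11110001, payload 001 (3 bits).
Byte 2: 0x93 = 10010011 (10xxxxxx ✓), payload 010011.
Byte 3: 0xB6 = 10110110 (10xxxxxx ✓), payload 110110.
Byte 4: 0x9A = 10011010 (10xxxxxx ✓), payload 011010.
Concatenate: 001010011110110011010 = 0x53D9A (21 bits → U+53D9A).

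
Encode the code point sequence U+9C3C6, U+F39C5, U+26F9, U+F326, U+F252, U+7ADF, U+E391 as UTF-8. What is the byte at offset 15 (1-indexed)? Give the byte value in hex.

1-indexed offset 15 is 0-indexed offset 14.
U+9C3C6 → 4-byte form F2 9C 8F 86 at offsets 0–3.
U+F39C5 → 4-byte form F3 B3 A7 85 at offsets 4–7.
U+26F9 → 3-byte form E2 9B B9 at offsets 8–10.
U+F326 → 3-byte form EF 8C A6 at offsets 11–13.
U+F252 → 3-byte form EF 89 92 at offsets 14–16.
Offset 14 falls in char 5's range; it's byte 1 of EF 89 92 = 0xEF.

0xEF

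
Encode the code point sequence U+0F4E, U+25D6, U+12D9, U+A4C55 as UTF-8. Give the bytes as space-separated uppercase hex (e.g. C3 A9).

U+0F4E: 3-byte form → E0 BD 8E.
U+25D6: 3-byte form → E2 97 96.
U+12D9: 3-byte form → E1 8B 99.
U+A4C55: 4-byte form → F2 A4 B1 95.
Concatenated (13 bytes): E0 BD 8E E2 97 96 E1 8B 99 F2 A4 B1 95.

E0 BD 8E E2 97 96 E1 8B 99 F2 A4 B1 95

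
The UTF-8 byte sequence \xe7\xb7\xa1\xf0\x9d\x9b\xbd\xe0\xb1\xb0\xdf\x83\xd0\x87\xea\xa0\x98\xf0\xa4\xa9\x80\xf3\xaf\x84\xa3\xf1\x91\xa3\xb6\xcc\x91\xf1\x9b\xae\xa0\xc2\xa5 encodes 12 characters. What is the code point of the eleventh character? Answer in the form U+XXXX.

Offset 0: leading byte 0xE7 = 11100111 → 3-byte char #1 = E7 B7 A1.
Offset 3: leading byte 0xF0 = 11110000 → 4-byte char #2 = F0 9D 9B BD.
Offset 7: leading byte 0xE0 = 11100000 → 3-byte char #3 = E0 B1 B0.
Offset 10: leading byte 0xDF = 11011111 → 2-byte char #4 = DF 83.
Offset 12: leading byte 0xD0 = 11010000 → 2-byte char #5 = D0 87.
Offset 14: leading byte 0xEA = 11101010 → 3-byte char #6 = EA A0 98.
Offset 17: leading byte 0xF0 = 11110000 → 4-byte char #7 = F0 A4 A9 80.
Offset 21: leading byte 0xF3 = 11110011 → 4-byte char #8 = F3 AF 84 A3.
Offset 25: leading byte 0xF1 = 11110001 → 4-byte char #9 = F1 91 A3 B6.
Offset 29: leading byte 0xCC = 11001100 → 2-byte char #10 = CC 91.
Offset 31: leading byte 0xF1 = 11110001 → 4-byte char #11 = F1 9B AE A0.
Leading byte 0xF1 = 11110001 matches 11110xxx → 4-byte sequence.
Byte 1: 0xF1 = 11110001, payload 001 (3 bits).
Byte 2: 0x9B = 10011011 (10xxxxxx ✓), payload 011011.
Byte 3: 0xAE = 10101110 (10xxxxxx ✓), payload 101110.
Byte 4: 0xA0 = 10100000 (10xxxxxx ✓), payload 100000.
Concatenate: 001011011101110100000 = 0x5BBA0 (21 bits → U+5BBA0).

U+5BBA0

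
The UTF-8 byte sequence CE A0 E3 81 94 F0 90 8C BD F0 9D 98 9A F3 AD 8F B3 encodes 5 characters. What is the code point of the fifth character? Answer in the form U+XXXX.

Offset 0: leading byte 0xCE = 11001110 → 2-byte char #1 = CE A0.
Offset 2: leading byte 0xE3 = 11100011 → 3-byte char #2 = E3 81 94.
Offset 5: leading byte 0xF0 = 11110000 → 4-byte char #3 = F0 90 8C BD.
Offset 9: leading byte 0xF0 = 11110000 → 4-byte char #4 = F0 9D 98 9A.
Offset 13: leading byte 0xF3 = 11110011 → 4-byte char #5 = F3 AD 8F B3.
Leading byte 0xF3 = 11110011 matches 11110xxx → 4-byte sequence.
Byte 1: 0xF3 = 11110011, payload 011 (3 bits).
Byte 2: 0xAD = 10101101 (10xxxxxx ✓), payload 101101.
Byte 3: 0x8F = 10001111 (10xxxxxx ✓), payload 001111.
Byte 4: 0xB3 = 10110011 (10xxxxxx ✓), payload 110011.
Concatenate: 011101101001111110011 = 0xED3F3 (21 bits → U+ED3F3).

U+ED3F3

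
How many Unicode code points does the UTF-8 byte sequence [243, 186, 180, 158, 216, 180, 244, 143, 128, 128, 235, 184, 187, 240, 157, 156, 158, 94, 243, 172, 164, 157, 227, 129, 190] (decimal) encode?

Byte at offset 0: 0xF3 = 11110011 → 4-byte char (#1). Advance 4.
Byte at offset 4: 0xD8 = 11011000 → 2-byte char (#2). Advance 2.
Byte at offset 6: 0xF4 = 11110100 → 4-byte char (#3). Advance 4.
Byte at offset 10: 0xEB = 11101011 → 3-byte char (#4). Advance 3.
Byte at offset 13: 0xF0 = 11110000 → 4-byte char (#5). Advance 4.
Byte at offset 17: 0x5E = 01011110 → 1-byte char (#6). Advance 1.
Byte at offset 18: 0xF3 = 11110011 → 4-byte char (#7). Advance 4.
Byte at offset 22: 0xE3 = 11100011 → 3-byte char (#8). Advance 3.
Reached end at offset 25 after 8 code points.

8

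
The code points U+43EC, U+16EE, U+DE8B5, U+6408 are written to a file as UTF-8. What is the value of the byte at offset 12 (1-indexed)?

1-indexed offset 12 is 0-indexed offset 11.
U+43EC → 3-byte form E4 8F AC at offsets 0–2.
U+16EE → 3-byte form E1 9B AE at offsets 3–5.
U+DE8B5 → 4-byte form F3 9E A2 B5 at offsets 6–9.
U+6408 → 3-byte form E6 90 88 at offsets 10–12.
Offset 11 falls in char 4's range; it's byte 2 of E6 90 88 = 0x90.

0x90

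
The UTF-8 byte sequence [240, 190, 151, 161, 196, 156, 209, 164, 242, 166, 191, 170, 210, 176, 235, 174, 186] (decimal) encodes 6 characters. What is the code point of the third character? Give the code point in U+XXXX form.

Offset 0: leading byte 0xF0 = 11110000 → 4-byte char #1 = F0 BE 97 A1.
Offset 4: leading byte 0xC4 = 11000100 → 2-byte char #2 = C4 9C.
Offset 6: leading byte 0xD1 = 11010001 → 2-byte char #3 = D1 A4.
Leading byte 0xD1 = 11010001 matches 110xxxxx → 2-byte sequence.
Byte 1: 0xD1 = 11010001, payload 10001 (5 bits).
Byte 2: 0xA4 = 10100100 (10xxxxxx ✓), payload 100100.
Concatenate: 10001100100 = 0x464 (11 bits → U+0464).

U+0464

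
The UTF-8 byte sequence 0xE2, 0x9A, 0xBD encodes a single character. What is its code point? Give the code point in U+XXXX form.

U+26BD

Leading byte 0xE2 = 11100010 matches 1110xxxx → 3-byte sequence.
Byte 1: 0xE2 = 11100010, payload 0010 (4 bits).
Byte 2: 0x9A = 10011010 (10xxxxxx ✓), payload 011010.
Byte 3: 0xBD = 10111101 (10xxxxxx ✓), payload 111101.
Concatenate: 0010011010111101 = 0x26BD (16 bits → U+26BD).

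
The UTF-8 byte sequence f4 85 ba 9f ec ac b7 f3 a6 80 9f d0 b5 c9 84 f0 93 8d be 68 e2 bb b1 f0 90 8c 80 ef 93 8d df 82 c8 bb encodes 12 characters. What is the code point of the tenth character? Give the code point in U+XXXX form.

Offset 0: leading byte 0xF4 = 11110100 → 4-byte char #1 = F4 85 BA 9F.
Offset 4: leading byte 0xEC = 11101100 → 3-byte char #2 = EC AC B7.
Offset 7: leading byte 0xF3 = 11110011 → 4-byte char #3 = F3 A6 80 9F.
Offset 11: leading byte 0xD0 = 11010000 → 2-byte char #4 = D0 B5.
Offset 13: leading byte 0xC9 = 11001001 → 2-byte char #5 = C9 84.
Offset 15: leading byte 0xF0 = 11110000 → 4-byte char #6 = F0 93 8D BE.
Offset 19: leading byte 0x68 = 01101000 → 1-byte char #7 = 68.
Offset 20: leading byte 0xE2 = 11100010 → 3-byte char #8 = E2 BB B1.
Offset 23: leading byte 0xF0 = 11110000 → 4-byte char #9 = F0 90 8C 80.
Offset 27: leading byte 0xEF = 11101111 → 3-byte char #10 = EF 93 8D.
Leading byte 0xEF = 11101111 matches 1110xxxx → 3-byte sequence.
Byte 1: 0xEF = 11101111, payload 1111 (4 bits).
Byte 2: 0x93 = 10010011 (10xxxxxx ✓), payload 010011.
Byte 3: 0x8D = 10001101 (10xxxxxx ✓), payload 001101.
Concatenate: 1111010011001101 = 0xF4CD (16 bits → U+F4CD).

U+F4CD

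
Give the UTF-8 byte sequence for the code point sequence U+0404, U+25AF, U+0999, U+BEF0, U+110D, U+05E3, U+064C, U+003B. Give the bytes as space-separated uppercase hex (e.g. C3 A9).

U+0404: 2-byte form → D0 84.
U+25AF: 3-byte form → E2 96 AF.
U+0999: 3-byte form → E0 A6 99.
U+BEF0: 3-byte form → EB BB B0.
U+110D: 3-byte form → E1 84 8D.
U+05E3: 2-byte form → D7 A3.
U+064C: 2-byte form → D9 8C.
U+003B: 1-byte form → 3B.
Concatenated (19 bytes): D0 84 E2 96 AF E0 A6 99 EB BB B0 E1 84 8D D7 A3 D9 8C 3B.

D0 84 E2 96 AF E0 A6 99 EB BB B0 E1 84 8D D7 A3 D9 8C 3B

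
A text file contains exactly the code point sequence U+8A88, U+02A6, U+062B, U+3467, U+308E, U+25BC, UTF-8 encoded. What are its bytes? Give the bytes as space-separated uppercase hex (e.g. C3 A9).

E8 AA 88 CA A6 D8 AB E3 91 A7 E3 82 8E E2 96 BC

U+8A88: 3-byte form → E8 AA 88.
U+02A6: 2-byte form → CA A6.
U+062B: 2-byte form → D8 AB.
U+3467: 3-byte form → E3 91 A7.
U+308E: 3-byte form → E3 82 8E.
U+25BC: 3-byte form → E2 96 BC.
Concatenated (16 bytes): E8 AA 88 CA A6 D8 AB E3 91 A7 E3 82 8E E2 96 BC.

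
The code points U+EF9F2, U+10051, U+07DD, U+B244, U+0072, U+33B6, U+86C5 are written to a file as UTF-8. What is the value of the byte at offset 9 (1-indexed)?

1-indexed offset 9 is 0-indexed offset 8.
U+EF9F2 → 4-byte form F3 AF A7 B2 at offsets 0–3.
U+10051 → 4-byte form F0 90 81 91 at offsets 4–7.
U+07DD → 2-byte form DF 9D at offsets 8–9.
Offset 8 falls in char 3's range; it's byte 1 of DF 9D = 0xDF.

0xDF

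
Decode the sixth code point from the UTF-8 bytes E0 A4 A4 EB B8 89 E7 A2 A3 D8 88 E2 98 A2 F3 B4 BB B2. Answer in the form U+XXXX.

U+F4EF2

Offset 0: leading byte 0xE0 = 11100000 → 3-byte char #1 = E0 A4 A4.
Offset 3: leading byte 0xEB = 11101011 → 3-byte char #2 = EB B8 89.
Offset 6: leading byte 0xE7 = 11100111 → 3-byte char #3 = E7 A2 A3.
Offset 9: leading byte 0xD8 = 11011000 → 2-byte char #4 = D8 88.
Offset 11: leading byte 0xE2 = 11100010 → 3-byte char #5 = E2 98 A2.
Offset 14: leading byte 0xF3 = 11110011 → 4-byte char #6 = F3 B4 BB B2.
Leading byte 0xF3 = 11110011 matches 11110xxx → 4-byte sequence.
Byte 1: 0xF3 = 11110011, payload 011 (3 bits).
Byte 2: 0xB4 = 10110100 (10xxxxxx ✓), payload 110100.
Byte 3: 0xBB = 10111011 (10xxxxxx ✓), payload 111011.
Byte 4: 0xB2 = 10110010 (10xxxxxx ✓), payload 110010.
Concatenate: 011110100111011110010 = 0xF4EF2 (21 bits → U+F4EF2).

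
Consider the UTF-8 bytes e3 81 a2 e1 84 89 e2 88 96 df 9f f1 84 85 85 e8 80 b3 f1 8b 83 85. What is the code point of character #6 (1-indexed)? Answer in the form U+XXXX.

U+8033

Offset 0: leading byte 0xE3 = 11100011 → 3-byte char #1 = E3 81 A2.
Offset 3: leading byte 0xE1 = 11100001 → 3-byte char #2 = E1 84 89.
Offset 6: leading byte 0xE2 = 11100010 → 3-byte char #3 = E2 88 96.
Offset 9: leading byte 0xDF = 11011111 → 2-byte char #4 = DF 9F.
Offset 11: leading byte 0xF1 = 11110001 → 4-byte char #5 = F1 84 85 85.
Offset 15: leading byte 0xE8 = 11101000 → 3-byte char #6 = E8 80 B3.
Leading byte 0xE8 = 11101000 matches 1110xxxx → 3-byte sequence.
Byte 1: 0xE8 = 11101000, payload 1000 (4 bits).
Byte 2: 0x80 = 10000000 (10xxxxxx ✓), payload 000000.
Byte 3: 0xB3 = 10110011 (10xxxxxx ✓), payload 110011.
Concatenate: 1000000000110011 = 0x8033 (16 bits → U+8033).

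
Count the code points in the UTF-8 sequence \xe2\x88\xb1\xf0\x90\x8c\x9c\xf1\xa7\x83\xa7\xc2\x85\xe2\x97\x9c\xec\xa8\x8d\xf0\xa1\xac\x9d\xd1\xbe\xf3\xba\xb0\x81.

9

Byte at offset 0: 0xE2 = 11100010 → 3-byte char (#1). Advance 3.
Byte at offset 3: 0xF0 = 11110000 → 4-byte char (#2). Advance 4.
Byte at offset 7: 0xF1 = 11110001 → 4-byte char (#3). Advance 4.
Byte at offset 11: 0xC2 = 11000010 → 2-byte char (#4). Advance 2.
Byte at offset 13: 0xE2 = 11100010 → 3-byte char (#5). Advance 3.
Byte at offset 16: 0xEC = 11101100 → 3-byte char (#6). Advance 3.
Byte at offset 19: 0xF0 = 11110000 → 4-byte char (#7). Advance 4.
Byte at offset 23: 0xD1 = 11010001 → 2-byte char (#8). Advance 2.
Byte at offset 25: 0xF3 = 11110011 → 4-byte char (#9). Advance 4.
Reached end at offset 29 after 9 code points.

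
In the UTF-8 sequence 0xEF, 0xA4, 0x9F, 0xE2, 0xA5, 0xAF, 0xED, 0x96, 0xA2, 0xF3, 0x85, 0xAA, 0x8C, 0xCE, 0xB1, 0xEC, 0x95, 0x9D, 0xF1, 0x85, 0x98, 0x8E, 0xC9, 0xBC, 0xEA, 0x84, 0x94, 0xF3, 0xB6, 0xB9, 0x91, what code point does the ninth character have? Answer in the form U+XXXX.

Offset 0: leading byte 0xEF = 11101111 → 3-byte char #1 = EF A4 9F.
Offset 3: leading byte 0xE2 = 11100010 → 3-byte char #2 = E2 A5 AF.
Offset 6: leading byte 0xED = 11101101 → 3-byte char #3 = ED 96 A2.
Offset 9: leading byte 0xF3 = 11110011 → 4-byte char #4 = F3 85 AA 8C.
Offset 13: leading byte 0xCE = 11001110 → 2-byte char #5 = CE B1.
Offset 15: leading byte 0xEC = 11101100 → 3-byte char #6 = EC 95 9D.
Offset 18: leading byte 0xF1 = 11110001 → 4-byte char #7 = F1 85 98 8E.
Offset 22: leading byte 0xC9 = 11001001 → 2-byte char #8 = C9 BC.
Offset 24: leading byte 0xEA = 11101010 → 3-byte char #9 = EA 84 94.
Leading byte 0xEA = 11101010 matches 1110xxxx → 3-byte sequence.
Byte 1: 0xEA = 11101010, payload 1010 (4 bits).
Byte 2: 0x84 = 10000100 (10xxxxxx ✓), payload 000100.
Byte 3: 0x94 = 10010100 (10xxxxxx ✓), payload 010100.
Concatenate: 1010000100010100 = 0xA114 (16 bits → U+A114).

U+A114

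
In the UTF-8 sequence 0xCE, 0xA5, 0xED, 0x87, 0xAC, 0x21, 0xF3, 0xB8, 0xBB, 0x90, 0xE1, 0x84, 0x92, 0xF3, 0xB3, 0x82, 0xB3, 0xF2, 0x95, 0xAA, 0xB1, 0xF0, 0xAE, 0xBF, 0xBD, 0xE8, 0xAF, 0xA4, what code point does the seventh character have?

U+95AB1

Offset 0: leading byte 0xCE = 11001110 → 2-byte char #1 = CE A5.
Offset 2: leading byte 0xED = 11101101 → 3-byte char #2 = ED 87 AC.
Offset 5: leading byte 0x21 = 00100001 → 1-byte char #3 = 21.
Offset 6: leading byte 0xF3 = 11110011 → 4-byte char #4 = F3 B8 BB 90.
Offset 10: leading byte 0xE1 = 11100001 → 3-byte char #5 = E1 84 92.
Offset 13: leading byte 0xF3 = 11110011 → 4-byte char #6 = F3 B3 82 B3.
Offset 17: leading byte 0xF2 = 11110010 → 4-byte char #7 = F2 95 AA B1.
Leading byte 0xF2 = 11110010 matches 11110xxx → 4-byte sequence.
Byte 1: 0xF2 = 11110010, payload 010 (3 bits).
Byte 2: 0x95 = 10010101 (10xxxxxx ✓), payload 010101.
Byte 3: 0xAA = 10101010 (10xxxxxx ✓), payload 101010.
Byte 4: 0xB1 = 10110001 (10xxxxxx ✓), payload 110001.
Concatenate: 010010101101010110001 = 0x95AB1 (21 bits → U+95AB1).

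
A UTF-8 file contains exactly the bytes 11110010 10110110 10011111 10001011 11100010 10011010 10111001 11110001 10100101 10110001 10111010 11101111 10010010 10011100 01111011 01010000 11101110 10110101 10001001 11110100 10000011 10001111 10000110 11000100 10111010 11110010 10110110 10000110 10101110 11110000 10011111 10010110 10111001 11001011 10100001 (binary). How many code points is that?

12

Byte at offset 0: 0xF2 = 11110010 → 4-byte char (#1). Advance 4.
Byte at offset 4: 0xE2 = 11100010 → 3-byte char (#2). Advance 3.
Byte at offset 7: 0xF1 = 11110001 → 4-byte char (#3). Advance 4.
Byte at offset 11: 0xEF = 11101111 → 3-byte char (#4). Advance 3.
Byte at offset 14: 0x7B = 01111011 → 1-byte char (#5). Advance 1.
Byte at offset 15: 0x50 = 01010000 → 1-byte char (#6). Advance 1.
Byte at offset 16: 0xEE = 11101110 → 3-byte char (#7). Advance 3.
Byte at offset 19: 0xF4 = 11110100 → 4-byte char (#8). Advance 4.
Byte at offset 23: 0xC4 = 11000100 → 2-byte char (#9). Advance 2.
Byte at offset 25: 0xF2 = 11110010 → 4-byte char (#10). Advance 4.
Byte at offset 29: 0xF0 = 11110000 → 4-byte char (#11). Advance 4.
Byte at offset 33: 0xCB = 11001011 → 2-byte char (#12). Advance 2.
Reached end at offset 35 after 12 code points.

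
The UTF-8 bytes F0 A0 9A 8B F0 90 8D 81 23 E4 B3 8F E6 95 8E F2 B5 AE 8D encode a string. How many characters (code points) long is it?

Byte at offset 0: 0xF0 = 11110000 → 4-byte char (#1). Advance 4.
Byte at offset 4: 0xF0 = 11110000 → 4-byte char (#2). Advance 4.
Byte at offset 8: 0x23 = 00100011 → 1-byte char (#3). Advance 1.
Byte at offset 9: 0xE4 = 11100100 → 3-byte char (#4). Advance 3.
Byte at offset 12: 0xE6 = 11100110 → 3-byte char (#5). Advance 3.
Byte at offset 15: 0xF2 = 11110010 → 4-byte char (#6). Advance 4.
Reached end at offset 19 after 6 code points.

6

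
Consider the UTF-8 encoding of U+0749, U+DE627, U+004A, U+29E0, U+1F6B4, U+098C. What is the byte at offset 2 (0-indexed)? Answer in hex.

0xF3

U+0749 → 2-byte form DD 89 at offsets 0–1.
U+DE627 → 4-byte form F3 9E 98 A7 at offsets 2–5.
Offset 2 falls in char 2's range; it's byte 1 of F3 9E 98 A7 = 0xF3.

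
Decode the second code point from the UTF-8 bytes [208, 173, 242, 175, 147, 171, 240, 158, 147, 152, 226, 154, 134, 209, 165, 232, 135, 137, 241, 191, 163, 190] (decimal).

Offset 0: leading byte 0xD0 = 11010000 → 2-byte char #1 = D0 AD.
Offset 2: leading byte 0xF2 = 11110010 → 4-byte char #2 = F2 AF 93 AB.
Leading byte 0xF2 = 11110010 matches 11110xxx → 4-byte sequence.
Byte 1: 0xF2 = 11110010, payload 010 (3 bits).
Byte 2: 0xAF = 10101111 (10xxxxxx ✓), payload 101111.
Byte 3: 0x93 = 10010011 (10xxxxxx ✓), payload 010011.
Byte 4: 0xAB = 10101011 (10xxxxxx ✓), payload 101011.
Concatenate: 010101111010011101011 = 0xAF4EB (21 bits → U+AF4EB).

U+AF4EB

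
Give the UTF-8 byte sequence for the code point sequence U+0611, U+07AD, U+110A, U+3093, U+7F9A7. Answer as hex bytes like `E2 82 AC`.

D8 91 DE AD E1 84 8A E3 82 93 F1 BF A6 A7

U+0611: 2-byte form → D8 91.
U+07AD: 2-byte form → DE AD.
U+110A: 3-byte form → E1 84 8A.
U+3093: 3-byte form → E3 82 93.
U+7F9A7: 4-byte form → F1 BF A6 A7.
Concatenated (14 bytes): D8 91 DE AD E1 84 8A E3 82 93 F1 BF A6 A7.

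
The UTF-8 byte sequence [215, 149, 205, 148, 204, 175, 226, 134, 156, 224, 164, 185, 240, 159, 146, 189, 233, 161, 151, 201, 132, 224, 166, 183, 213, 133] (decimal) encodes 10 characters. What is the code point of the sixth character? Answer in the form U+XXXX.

U+1F4BD

Offset 0: leading byte 0xD7 = 11010111 → 2-byte char #1 = D7 95.
Offset 2: leading byte 0xCD = 11001101 → 2-byte char #2 = CD 94.
Offset 4: leading byte 0xCC = 11001100 → 2-byte char #3 = CC AF.
Offset 6: leading byte 0xE2 = 11100010 → 3-byte char #4 = E2 86 9C.
Offset 9: leading byte 0xE0 = 11100000 → 3-byte char #5 = E0 A4 B9.
Offset 12: leading byte 0xF0 = 11110000 → 4-byte char #6 = F0 9F 92 BD.
Leading byte 0xF0 = 11110000 matches 11110xxx → 4-byte sequence.
Byte 1: 0xF0 = 11110000, payload 000 (3 bits).
Byte 2: 0x9F = 10011111 (10xxxxxx ✓), payload 011111.
Byte 3: 0x92 = 10010010 (10xxxxxx ✓), payload 010010.
Byte 4: 0xBD = 10111101 (10xxxxxx ✓), payload 111101.
Concatenate: 000011111010010111101 = 0x1F4BD (21 bits → U+1F4BD).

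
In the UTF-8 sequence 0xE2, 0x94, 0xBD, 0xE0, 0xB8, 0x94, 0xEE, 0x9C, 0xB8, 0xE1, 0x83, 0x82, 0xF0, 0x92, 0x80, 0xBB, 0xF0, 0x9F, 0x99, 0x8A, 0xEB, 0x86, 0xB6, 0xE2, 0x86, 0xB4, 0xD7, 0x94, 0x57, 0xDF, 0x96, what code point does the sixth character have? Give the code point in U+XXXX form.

Offset 0: leading byte 0xE2 = 11100010 → 3-byte char #1 = E2 94 BD.
Offset 3: leading byte 0xE0 = 11100000 → 3-byte char #2 = E0 B8 94.
Offset 6: leading byte 0xEE = 11101110 → 3-byte char #3 = EE 9C B8.
Offset 9: leading byte 0xE1 = 11100001 → 3-byte char #4 = E1 83 82.
Offset 12: leading byte 0xF0 = 11110000 → 4-byte char #5 = F0 92 80 BB.
Offset 16: leading byte 0xF0 = 11110000 → 4-byte char #6 = F0 9F 99 8A.
Leading byte 0xF0 = 11110000 matches 11110xxx → 4-byte sequence.
Byte 1: 0xF0 = 11110000, payload 000 (3 bits).
Byte 2: 0x9F = 10011111 (10xxxxxx ✓), payload 011111.
Byte 3: 0x99 = 10011001 (10xxxxxx ✓), payload 011001.
Byte 4: 0x8A = 10001010 (10xxxxxx ✓), payload 001010.
Concatenate: 000011111011001001010 = 0x1F64A (21 bits → U+1F64A).

U+1F64A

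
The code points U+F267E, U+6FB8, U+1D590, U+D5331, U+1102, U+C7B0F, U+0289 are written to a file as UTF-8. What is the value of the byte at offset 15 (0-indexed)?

0xE1

U+F267E → 4-byte form F3 B2 99 BE at offsets 0–3.
U+6FB8 → 3-byte form E6 BE B8 at offsets 4–6.
U+1D590 → 4-byte form F0 9D 96 90 at offsets 7–10.
U+D5331 → 4-byte form F3 95 8C B1 at offsets 11–14.
U+1102 → 3-byte form E1 84 82 at offsets 15–17.
Offset 15 falls in char 5's range; it's byte 1 of E1 84 82 = 0xE1.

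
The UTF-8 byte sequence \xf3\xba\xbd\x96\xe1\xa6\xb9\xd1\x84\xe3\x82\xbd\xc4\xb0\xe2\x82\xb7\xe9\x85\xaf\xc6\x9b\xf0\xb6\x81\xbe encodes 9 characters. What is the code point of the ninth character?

Offset 0: leading byte 0xF3 = 11110011 → 4-byte char #1 = F3 BA BD 96.
Offset 4: leading byte 0xE1 = 11100001 → 3-byte char #2 = E1 A6 B9.
Offset 7: leading byte 0xD1 = 11010001 → 2-byte char #3 = D1 84.
Offset 9: leading byte 0xE3 = 11100011 → 3-byte char #4 = E3 82 BD.
Offset 12: leading byte 0xC4 = 11000100 → 2-byte char #5 = C4 B0.
Offset 14: leading byte 0xE2 = 11100010 → 3-byte char #6 = E2 82 B7.
Offset 17: leading byte 0xE9 = 11101001 → 3-byte char #7 = E9 85 AF.
Offset 20: leading byte 0xC6 = 11000110 → 2-byte char #8 = C6 9B.
Offset 22: leading byte 0xF0 = 11110000 → 4-byte char #9 = F0 B6 81 BE.
Leading byte 0xF0 = 11110000 matches 11110xxx → 4-byte sequence.
Byte 1: 0xF0 = 11110000, payload 000 (3 bits).
Byte 2: 0xB6 = 10110110 (10xxxxxx ✓), payload 110110.
Byte 3: 0x81 = 10000001 (10xxxxxx ✓), payload 000001.
Byte 4: 0xBE = 10111110 (10xxxxxx ✓), payload 111110.
Concatenate: 000110110000001111110 = 0x3607E (21 bits → U+3607E).

U+3607E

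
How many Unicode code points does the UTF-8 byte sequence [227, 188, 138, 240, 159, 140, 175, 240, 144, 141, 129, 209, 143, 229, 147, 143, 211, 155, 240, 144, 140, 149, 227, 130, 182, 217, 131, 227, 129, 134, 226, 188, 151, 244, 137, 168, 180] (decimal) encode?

12

Byte at offset 0: 0xE3 = 11100011 → 3-byte char (#1). Advance 3.
Byte at offset 3: 0xF0 = 11110000 → 4-byte char (#2). Advance 4.
Byte at offset 7: 0xF0 = 11110000 → 4-byte char (#3). Advance 4.
Byte at offset 11: 0xD1 = 11010001 → 2-byte char (#4). Advance 2.
Byte at offset 13: 0xE5 = 11100101 → 3-byte char (#5). Advance 3.
Byte at offset 16: 0xD3 = 11010011 → 2-byte char (#6). Advance 2.
Byte at offset 18: 0xF0 = 11110000 → 4-byte char (#7). Advance 4.
Byte at offset 22: 0xE3 = 11100011 → 3-byte char (#8). Advance 3.
Byte at offset 25: 0xD9 = 11011001 → 2-byte char (#9). Advance 2.
Byte at offset 27: 0xE3 = 11100011 → 3-byte char (#10). Advance 3.
Byte at offset 30: 0xE2 = 11100010 → 3-byte char (#11). Advance 3.
Byte at offset 33: 0xF4 = 11110100 → 4-byte char (#12). Advance 4.
Reached end at offset 37 after 12 code points.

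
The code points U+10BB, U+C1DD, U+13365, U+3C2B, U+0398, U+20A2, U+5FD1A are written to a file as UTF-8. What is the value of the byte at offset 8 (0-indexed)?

0x8D

U+10BB → 3-byte form E1 82 BB at offsets 0–2.
U+C1DD → 3-byte form EC 87 9D at offsets 3–5.
U+13365 → 4-byte form F0 93 8D A5 at offsets 6–9.
Offset 8 falls in char 3's range; it's byte 3 of F0 93 8D A5 = 0x8D.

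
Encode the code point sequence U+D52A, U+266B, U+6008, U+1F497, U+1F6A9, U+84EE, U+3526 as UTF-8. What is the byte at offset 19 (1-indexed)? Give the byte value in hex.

0x93

1-indexed offset 19 is 0-indexed offset 18.
U+D52A → 3-byte form ED 94 AA at offsets 0–2.
U+266B → 3-byte form E2 99 AB at offsets 3–5.
U+6008 → 3-byte form E6 80 88 at offsets 6–8.
U+1F497 → 4-byte form F0 9F 92 97 at offsets 9–12.
U+1F6A9 → 4-byte form F0 9F 9A A9 at offsets 13–16.
U+84EE → 3-byte form E8 93 AE at offsets 17–19.
Offset 18 falls in char 6's range; it's byte 2 of E8 93 AE = 0x93.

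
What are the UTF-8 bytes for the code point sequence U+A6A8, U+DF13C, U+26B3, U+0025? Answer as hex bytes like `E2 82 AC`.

EA 9A A8 F3 9F 84 BC E2 9A B3 25

U+A6A8: 3-byte form → EA 9A A8.
U+DF13C: 4-byte form → F3 9F 84 BC.
U+26B3: 3-byte form → E2 9A B3.
U+0025: 1-byte form → 25.
Concatenated (11 bytes): EA 9A A8 F3 9F 84 BC E2 9A B3 25.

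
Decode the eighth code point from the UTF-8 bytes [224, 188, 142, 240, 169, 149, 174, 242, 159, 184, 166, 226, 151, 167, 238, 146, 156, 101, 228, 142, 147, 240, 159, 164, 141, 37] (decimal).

U+1F90D

Offset 0: leading byte 0xE0 = 11100000 → 3-byte char #1 = E0 BC 8E.
Offset 3: leading byte 0xF0 = 11110000 → 4-byte char #2 = F0 A9 95 AE.
Offset 7: leading byte 0xF2 = 11110010 → 4-byte char #3 = F2 9F B8 A6.
Offset 11: leading byte 0xE2 = 11100010 → 3-byte char #4 = E2 97 A7.
Offset 14: leading byte 0xEE = 11101110 → 3-byte char #5 = EE 92 9C.
Offset 17: leading byte 0x65 = 01100101 → 1-byte char #6 = 65.
Offset 18: leading byte 0xE4 = 11100100 → 3-byte char #7 = E4 8E 93.
Offset 21: leading byte 0xF0 = 11110000 → 4-byte char #8 = F0 9F A4 8D.
Leading byte 0xF0 = 11110000 matches 11110xxx → 4-byte sequence.
Byte 1: 0xF0 = 11110000, payload 000 (3 bits).
Byte 2: 0x9F = 10011111 (10xxxxxx ✓), payload 011111.
Byte 3: 0xA4 = 10100100 (10xxxxxx ✓), payload 100100.
Byte 4: 0x8D = 10001101 (10xxxxxx ✓), payload 001101.
Concatenate: 000011111100100001101 = 0x1F90D (21 bits → U+1F90D).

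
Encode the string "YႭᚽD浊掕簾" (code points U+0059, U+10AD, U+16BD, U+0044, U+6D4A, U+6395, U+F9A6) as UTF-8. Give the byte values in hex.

U+0059: 1-byte form → 59.
U+10AD: 3-byte form → E1 82 AD.
U+16BD: 3-byte form → E1 9A BD.
U+0044: 1-byte form → 44.
U+6D4A: 3-byte form → E6 B5 8A.
U+6395: 3-byte form → E6 8E 95.
U+F9A6: 3-byte form → EF A6 A6.
Concatenated (17 bytes): 59 E1 82 AD E1 9A BD 44 E6 B5 8A E6 8E 95 EF A6 A6.

59 E1 82 AD E1 9A BD 44 E6 B5 8A E6 8E 95 EF A6 A6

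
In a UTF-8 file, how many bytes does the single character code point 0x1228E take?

U+1228E = 0x1228E. UTF-8 uses 1 byte below 0x80, 2 below 0x800, 3 below 0x10000, 4 up to 0x10FFFF. 0x1228E is in U+10000–U+10FFFF → 4 bytes.

4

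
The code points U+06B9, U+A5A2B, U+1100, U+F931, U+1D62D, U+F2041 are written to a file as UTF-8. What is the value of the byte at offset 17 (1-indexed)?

0xF3

1-indexed offset 17 is 0-indexed offset 16.
U+06B9 → 2-byte form DA B9 at offsets 0–1.
U+A5A2B → 4-byte form F2 A5 A8 AB at offsets 2–5.
U+1100 → 3-byte form E1 84 80 at offsets 6–8.
U+F931 → 3-byte form EF A4 B1 at offsets 9–11.
U+1D62D → 4-byte form F0 9D 98 AD at offsets 12–15.
U+F2041 → 4-byte form F3 B2 81 81 at offsets 16–19.
Offset 16 falls in char 6's range; it's byte 1 of F3 B2 81 81 = 0xF3.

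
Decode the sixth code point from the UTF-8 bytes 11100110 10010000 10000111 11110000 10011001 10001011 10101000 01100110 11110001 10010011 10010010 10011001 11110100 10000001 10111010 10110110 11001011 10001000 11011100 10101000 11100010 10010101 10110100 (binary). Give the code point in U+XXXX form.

U+02C8

Offset 0: leading byte 0xE6 = 11100110 → 3-byte char #1 = E6 90 87.
Offset 3: leading byte 0xF0 = 11110000 → 4-byte char #2 = F0 99 8B A8.
Offset 7: leading byte 0x66 = 01100110 → 1-byte char #3 = 66.
Offset 8: leading byte 0xF1 = 11110001 → 4-byte char #4 = F1 93 92 99.
Offset 12: leading byte 0xF4 = 11110100 → 4-byte char #5 = F4 81 BA B6.
Offset 16: leading byte 0xCB = 11001011 → 2-byte char #6 = CB 88.
Leading byte 0xCB = 11001011 matches 110xxxxx → 2-byte sequence.
Byte 1: 0xCB = 11001011, payload 01011 (5 bits).
Byte 2: 0x88 = 10001000 (10xxxxxx ✓), payload 001000.
Concatenate: 01011001000 = 0x2C8 (11 bits → U+02C8).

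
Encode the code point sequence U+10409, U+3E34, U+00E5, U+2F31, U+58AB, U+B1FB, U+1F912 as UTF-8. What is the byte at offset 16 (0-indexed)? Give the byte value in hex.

U+10409 → 4-byte form F0 90 90 89 at offsets 0–3.
U+3E34 → 3-byte form E3 B8 B4 at offsets 4–6.
U+00E5 → 2-byte form C3 A5 at offsets 7–8.
U+2F31 → 3-byte form E2 BC B1 at offsets 9–11.
U+58AB → 3-byte form E5 A2 AB at offsets 12–14.
U+B1FB → 3-byte form EB 87 BB at offsets 15–17.
Offset 16 falls in char 6's range; it's byte 2 of EB 87 BB = 0x87.

0x87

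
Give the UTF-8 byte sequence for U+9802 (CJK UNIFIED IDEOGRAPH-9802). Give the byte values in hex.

U+9802 = 0x9802 = 38914 decimal. In range U+0800–U+FFFF → 3-byte form: 1110xxxx 10xxxxxx 10xxxxxx.
Binary (16 bits): 1001100000000010.
Split 4+6+6: 1001 | 100000 | 000010.
Byte 1: 11101001 = 0xE9.
Byte 2: 10100000 = 0xA0.
Byte 3: 10000010 = 0x82.

E9 A0 82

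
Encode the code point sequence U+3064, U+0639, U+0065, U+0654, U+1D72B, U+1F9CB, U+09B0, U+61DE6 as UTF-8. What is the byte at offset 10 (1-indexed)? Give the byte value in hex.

0x9D

1-indexed offset 10 is 0-indexed offset 9.
U+3064 → 3-byte form E3 81 A4 at offsets 0–2.
U+0639 → 2-byte form D8 B9 at offsets 3–4.
U+0065 → 1-byte form 65 at offsets 5–5.
U+0654 → 2-byte form D9 94 at offsets 6–7.
U+1D72B → 4-byte form F0 9D 9C AB at offsets 8–11.
Offset 9 falls in char 5's range; it's byte 2 of F0 9D 9C AB = 0x9D.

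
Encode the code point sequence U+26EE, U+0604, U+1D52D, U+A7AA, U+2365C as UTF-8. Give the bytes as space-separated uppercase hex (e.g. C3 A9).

E2 9B AE D8 84 F0 9D 94 AD EA 9E AA F0 A3 99 9C

U+26EE: 3-byte form → E2 9B AE.
U+0604: 2-byte form → D8 84.
U+1D52D: 4-byte form → F0 9D 94 AD.
U+A7AA: 3-byte form → EA 9E AA.
U+2365C: 4-byte form → F0 A3 99 9C.
Concatenated (16 bytes): E2 9B AE D8 84 F0 9D 94 AD EA 9E AA F0 A3 99 9C.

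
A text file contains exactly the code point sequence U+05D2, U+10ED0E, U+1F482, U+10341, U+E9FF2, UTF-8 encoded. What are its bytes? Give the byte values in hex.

D7 92 F4 8E B4 8E F0 9F 92 82 F0 90 8D 81 F3 A9 BF B2

U+05D2: 2-byte form → D7 92.
U+10ED0E: 4-byte form → F4 8E B4 8E.
U+1F482: 4-byte form → F0 9F 92 82.
U+10341: 4-byte form → F0 90 8D 81.
U+E9FF2: 4-byte form → F3 A9 BF B2.
Concatenated (18 bytes): D7 92 F4 8E B4 8E F0 9F 92 82 F0 90 8D 81 F3 A9 BF B2.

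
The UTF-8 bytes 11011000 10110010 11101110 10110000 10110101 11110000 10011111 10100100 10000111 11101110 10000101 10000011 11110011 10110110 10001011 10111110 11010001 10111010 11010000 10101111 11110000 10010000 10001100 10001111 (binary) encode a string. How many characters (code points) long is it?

8

Byte at offset 0: 0xD8 = 11011000 → 2-byte char (#1). Advance 2.
Byte at offset 2: 0xEE = 11101110 → 3-byte char (#2). Advance 3.
Byte at offset 5: 0xF0 = 11110000 → 4-byte char (#3). Advance 4.
Byte at offset 9: 0xEE = 11101110 → 3-byte char (#4). Advance 3.
Byte at offset 12: 0xF3 = 11110011 → 4-byte char (#5). Advance 4.
Byte at offset 16: 0xD1 = 11010001 → 2-byte char (#6). Advance 2.
Byte at offset 18: 0xD0 = 11010000 → 2-byte char (#7). Advance 2.
Byte at offset 20: 0xF0 = 11110000 → 4-byte char (#8). Advance 4.
Reached end at offset 24 after 8 code points.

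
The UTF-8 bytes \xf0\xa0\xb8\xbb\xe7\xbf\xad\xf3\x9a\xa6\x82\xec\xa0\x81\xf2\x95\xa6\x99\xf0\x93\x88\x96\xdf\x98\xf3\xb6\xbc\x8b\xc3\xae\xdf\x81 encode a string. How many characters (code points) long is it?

10

Byte at offset 0: 0xF0 = 11110000 → 4-byte char (#1). Advance 4.
Byte at offset 4: 0xE7 = 11100111 → 3-byte char (#2). Advance 3.
Byte at offset 7: 0xF3 = 11110011 → 4-byte char (#3). Advance 4.
Byte at offset 11: 0xEC = 11101100 → 3-byte char (#4). Advance 3.
Byte at offset 14: 0xF2 = 11110010 → 4-byte char (#5). Advance 4.
Byte at offset 18: 0xF0 = 11110000 → 4-byte char (#6). Advance 4.
Byte at offset 22: 0xDF = 11011111 → 2-byte char (#7). Advance 2.
Byte at offset 24: 0xF3 = 11110011 → 4-byte char (#8). Advance 4.
Byte at offset 28: 0xC3 = 11000011 → 2-byte char (#9). Advance 2.
Byte at offset 30: 0xDF = 11011111 → 2-byte char (#10). Advance 2.
Reached end at offset 32 after 10 code points.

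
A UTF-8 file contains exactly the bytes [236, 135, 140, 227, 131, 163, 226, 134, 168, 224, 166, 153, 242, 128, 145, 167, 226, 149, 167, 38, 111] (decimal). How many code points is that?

Byte at offset 0: 0xEC = 11101100 → 3-byte char (#1). Advance 3.
Byte at offset 3: 0xE3 = 11100011 → 3-byte char (#2). Advance 3.
Byte at offset 6: 0xE2 = 11100010 → 3-byte char (#3). Advance 3.
Byte at offset 9: 0xE0 = 11100000 → 3-byte char (#4). Advance 3.
Byte at offset 12: 0xF2 = 11110010 → 4-byte char (#5). Advance 4.
Byte at offset 16: 0xE2 = 11100010 → 3-byte char (#6). Advance 3.
Byte at offset 19: 0x26 = 00100110 → 1-byte char (#7). Advance 1.
Byte at offset 20: 0x6F = 01101111 → 1-byte char (#8). Advance 1.
Reached end at offset 21 after 8 code points.

8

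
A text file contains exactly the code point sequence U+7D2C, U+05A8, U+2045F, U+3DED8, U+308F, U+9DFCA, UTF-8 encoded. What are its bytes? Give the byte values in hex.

E7 B4 AC D6 A8 F0 A0 91 9F F0 BD BB 98 E3 82 8F F2 9D BF 8A

U+7D2C: 3-byte form → E7 B4 AC.
U+05A8: 2-byte form → D6 A8.
U+2045F: 4-byte form → F0 A0 91 9F.
U+3DED8: 4-byte form → F0 BD BB 98.
U+308F: 3-byte form → E3 82 8F.
U+9DFCA: 4-byte form → F2 9D BF 8A.
Concatenated (20 bytes): E7 B4 AC D6 A8 F0 A0 91 9F F0 BD BB 98 E3 82 8F F2 9D BF 8A.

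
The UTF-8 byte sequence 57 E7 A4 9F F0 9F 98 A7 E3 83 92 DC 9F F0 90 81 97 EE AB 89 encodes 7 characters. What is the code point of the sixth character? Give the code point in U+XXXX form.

Offset 0: leading byte 0x57 = 01010111 → 1-byte char #1 = 57.
Offset 1: leading byte 0xE7 = 11100111 → 3-byte char #2 = E7 A4 9F.
Offset 4: leading byte 0xF0 = 11110000 → 4-byte char #3 = F0 9F 98 A7.
Offset 8: leading byte 0xE3 = 11100011 → 3-byte char #4 = E3 83 92.
Offset 11: leading byte 0xDC = 11011100 → 2-byte char #5 = DC 9F.
Offset 13: leading byte 0xF0 = 11110000 → 4-byte char #6 = F0 90 81 97.
Leading byte 0xF0 = 11110000 matches 11110xxx → 4-byte sequence.
Byte 1: 0xF0 = 11110000, payload 000 (3 bits).
Byte 2: 0x90 = 10010000 (10xxxxxx ✓), payload 010000.
Byte 3: 0x81 = 10000001 (10xxxxxx ✓), payload 000001.
Byte 4: 0x97 = 10010111 (10xxxxxx ✓), payload 010111.
Concatenate: 000010000000001010111 = 0x10057 (21 bits → U+10057).

U+10057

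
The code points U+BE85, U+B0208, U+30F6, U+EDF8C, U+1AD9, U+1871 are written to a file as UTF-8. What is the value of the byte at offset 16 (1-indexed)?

0xAB

1-indexed offset 16 is 0-indexed offset 15.
U+BE85 → 3-byte form EB BA 85 at offsets 0–2.
U+B0208 → 4-byte form F2 B0 88 88 at offsets 3–6.
U+30F6 → 3-byte form E3 83 B6 at offsets 7–9.
U+EDF8C → 4-byte form F3 AD BE 8C at offsets 10–13.
U+1AD9 → 3-byte form E1 AB 99 at offsets 14–16.
Offset 15 falls in char 5's range; it's byte 2 of E1 AB 99 = 0xAB.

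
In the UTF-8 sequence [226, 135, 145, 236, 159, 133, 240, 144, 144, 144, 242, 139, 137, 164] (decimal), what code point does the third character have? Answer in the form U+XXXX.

U+10410

Offset 0: leading byte 0xE2 = 11100010 → 3-byte char #1 = E2 87 91.
Offset 3: leading byte 0xEC = 11101100 → 3-byte char #2 = EC 9F 85.
Offset 6: leading byte 0xF0 = 11110000 → 4-byte char #3 = F0 90 90 90.
Leading byte 0xF0 = 11110000 matches 11110xxx → 4-byte sequence.
Byte 1: 0xF0 = 11110000, payload 000 (3 bits).
Byte 2: 0x90 = 10010000 (10xxxxxx ✓), payload 010000.
Byte 3: 0x90 = 10010000 (10xxxxxx ✓), payload 010000.
Byte 4: 0x90 = 10010000 (10xxxxxx ✓), payload 010000.
Concatenate: 000010000010000010000 = 0x10410 (21 bits → U+10410).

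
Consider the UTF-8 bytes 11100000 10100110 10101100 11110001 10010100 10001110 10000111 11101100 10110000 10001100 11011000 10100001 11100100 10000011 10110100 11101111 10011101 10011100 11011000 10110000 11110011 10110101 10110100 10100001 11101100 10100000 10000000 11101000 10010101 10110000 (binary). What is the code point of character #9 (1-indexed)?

U+C800

Offset 0: leading byte 0xE0 = 11100000 → 3-byte char #1 = E0 A6 AC.
Offset 3: leading byte 0xF1 = 11110001 → 4-byte char #2 = F1 94 8E 87.
Offset 7: leading byte 0xEC = 11101100 → 3-byte char #3 = EC B0 8C.
Offset 10: leading byte 0xD8 = 11011000 → 2-byte char #4 = D8 A1.
Offset 12: leading byte 0xE4 = 11100100 → 3-byte char #5 = E4 83 B4.
Offset 15: leading byte 0xEF = 11101111 → 3-byte char #6 = EF 9D 9C.
Offset 18: leading byte 0xD8 = 11011000 → 2-byte char #7 = D8 B0.
Offset 20: leading byte 0xF3 = 11110011 → 4-byte char #8 = F3 B5 B4 A1.
Offset 24: leading byte 0xEC = 11101100 → 3-byte char #9 = EC A0 80.
Leading byte 0xEC = 11101100 matches 1110xxxx → 3-byte sequence.
Byte 1: 0xEC = 11101100, payload 1100 (4 bits).
Byte 2: 0xA0 = 10100000 (10xxxxxx ✓), payload 100000.
Byte 3: 0x80 = 10000000 (10xxxxxx ✓), payload 000000.
Concatenate: 1100100000000000 = 0xC800 (16 bits → U+C800).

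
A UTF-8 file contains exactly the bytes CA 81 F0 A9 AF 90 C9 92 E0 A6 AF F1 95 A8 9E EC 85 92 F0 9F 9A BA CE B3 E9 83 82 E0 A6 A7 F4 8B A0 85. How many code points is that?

11

Byte at offset 0: 0xCA = 11001010 → 2-byte char (#1). Advance 2.
Byte at offset 2: 0xF0 = 11110000 → 4-byte char (#2). Advance 4.
Byte at offset 6: 0xC9 = 11001001 → 2-byte char (#3). Advance 2.
Byte at offset 8: 0xE0 = 11100000 → 3-byte char (#4). Advance 3.
Byte at offset 11: 0xF1 = 11110001 → 4-byte char (#5). Advance 4.
Byte at offset 15: 0xEC = 11101100 → 3-byte char (#6). Advance 3.
Byte at offset 18: 0xF0 = 11110000 → 4-byte char (#7). Advance 4.
Byte at offset 22: 0xCE = 11001110 → 2-byte char (#8). Advance 2.
Byte at offset 24: 0xE9 = 11101001 → 3-byte char (#9). Advance 3.
Byte at offset 27: 0xE0 = 11100000 → 3-byte char (#10). Advance 3.
Byte at offset 30: 0xF4 = 11110100 → 4-byte char (#11). Advance 4.
Reached end at offset 34 after 11 code points.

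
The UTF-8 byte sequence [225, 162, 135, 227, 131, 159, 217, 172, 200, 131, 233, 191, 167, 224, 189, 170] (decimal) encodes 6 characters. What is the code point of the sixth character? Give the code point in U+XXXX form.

U+0F6A

Offset 0: leading byte 0xE1 = 11100001 → 3-byte char #1 = E1 A2 87.
Offset 3: leading byte 0xE3 = 11100011 → 3-byte char #2 = E3 83 9F.
Offset 6: leading byte 0xD9 = 11011001 → 2-byte char #3 = D9 AC.
Offset 8: leading byte 0xC8 = 11001000 → 2-byte char #4 = C8 83.
Offset 10: leading byte 0xE9 = 11101001 → 3-byte char #5 = E9 BF A7.
Offset 13: leading byte 0xE0 = 11100000 → 3-byte char #6 = E0 BD AA.
Leading byte 0xE0 = 11100000 matches 1110xxxx → 3-byte sequence.
Byte 1: 0xE0 = 11100000, payload 0000 (4 bits).
Byte 2: 0xBD = 10111101 (10xxxxxx ✓), payload 111101.
Byte 3: 0xAA = 10101010 (10xxxxxx ✓), payload 101010.
Concatenate: 0000111101101010 = 0xF6A (16 bits → U+0F6A).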